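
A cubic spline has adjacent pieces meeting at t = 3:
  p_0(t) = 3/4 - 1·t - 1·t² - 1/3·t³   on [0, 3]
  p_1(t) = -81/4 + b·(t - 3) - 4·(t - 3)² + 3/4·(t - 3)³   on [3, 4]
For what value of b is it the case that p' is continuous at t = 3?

p_0'(t) = -1 - 2·t - 1·t², so p_0'(3) = -16. On the right, p_1'(3) = b, so b = -16.

-16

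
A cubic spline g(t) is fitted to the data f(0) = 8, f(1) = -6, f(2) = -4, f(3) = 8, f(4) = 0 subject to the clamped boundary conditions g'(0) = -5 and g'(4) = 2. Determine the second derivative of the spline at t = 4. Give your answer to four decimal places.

Let σ_i = g''(x_i). Step sizes h_i = 1, 1, 1, 1; slopes of the chords Δ_i = (y_(i+1) - y_i)/h_i = -14, 2, 12, -8.
  1·σ_0 + 4·σ_1 + 1·σ_2 = 6(Δ_1 - Δ_0) = 96
  1·σ_1 + 4·σ_2 + 1·σ_3 = 6(Δ_2 - Δ_1) = 60
  1·σ_2 + 4·σ_3 + 1·σ_4 = 6(Δ_3 - Δ_2) = -120
Clamped end conditions give two more equations: 2h_0·σ_0 + h_0·σ_1 = 6(Δ_0 - g'(0)) = -54 and h_3·σ_3 + 2h_3·σ_4 = 6(g'(4) - Δ_3) = 60.
Hence σ_0 = -167/4, σ_1 = 59/2, σ_2 = 79/4, σ_3 = -97/2, σ_4 = 217/4.

54.2500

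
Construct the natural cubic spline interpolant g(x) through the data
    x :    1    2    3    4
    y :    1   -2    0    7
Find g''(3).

Write m_i for g''(x_i). With h_i = 1, 1, 1 and divided differences Δ_i = -3, 2, 7, the continuity of g' gives the tridiagonal system
  1·m_0 + 4·m_1 + 1·m_2 = 6(Δ_1 - Δ_0) = 30
  1·m_1 + 4·m_2 + 1·m_3 = 6(Δ_2 - Δ_1) = 30
Natural end conditions: m_0 = m_3 = 0.
Solving the tridiagonal system: m_0 = 0, m_1 = 6, m_2 = 6, m_3 = 0.

6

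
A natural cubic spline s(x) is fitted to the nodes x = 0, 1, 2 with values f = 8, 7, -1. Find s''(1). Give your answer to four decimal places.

Put M_i = s'' at the i-th knot. Here h = (1, 1) and Δ = (-1, -8), so the interior equations h_(i-1)·M_(i-1) + 2(h_(i-1)+h_i)·M_i + h_i·M_(i+1) = 6(Δ_i − Δ_(i-1)) read
  1·M_0 + 4·M_1 + 1·M_2 = 6(Δ_1 - Δ_0) = -42
Natural end conditions: M_0 = M_2 = 0.
Solving: M_0 = 0, M_1 = -21/2, M_2 = 0.

-10.5000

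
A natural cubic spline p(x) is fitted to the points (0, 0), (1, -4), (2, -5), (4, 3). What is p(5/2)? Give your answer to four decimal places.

With σ_i denoting the second derivative at x_i, h_i = 1, 1, 2, and Δ_i = (y_(i+1) − y_i)/h_i = -4, -1, 4:
  1·σ_0 + 4·σ_1 + 1·σ_2 = 6(Δ_1 - Δ_0) = 18
  1·σ_1 + 6·σ_2 + 2·σ_3 = 6(Δ_2 - Δ_1) = 30
Natural end conditions: σ_0 = σ_3 = 0.
Forward elimination and back-substitution give σ_0 = 0, σ_1 = 78/23, σ_2 = 102/23, σ_3 = 0.
On [2, 4], p(x) = -5 + 24/23·(x - 2) + 51/23·(x - 2)² - 17/46·(x - 2)³.
With (x - 2) = 1/2: p(5/2) = -1461/368.

-3.9701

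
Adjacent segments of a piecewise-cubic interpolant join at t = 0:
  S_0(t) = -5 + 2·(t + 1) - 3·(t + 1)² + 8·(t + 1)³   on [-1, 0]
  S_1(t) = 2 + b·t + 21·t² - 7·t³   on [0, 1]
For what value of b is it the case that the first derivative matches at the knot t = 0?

S_0'(t) = 2 - 6·(t + 1) + 24·(t + 1)², so S_0'(0) = 20. On the right, S_1'(0) = b, so b = 20.

20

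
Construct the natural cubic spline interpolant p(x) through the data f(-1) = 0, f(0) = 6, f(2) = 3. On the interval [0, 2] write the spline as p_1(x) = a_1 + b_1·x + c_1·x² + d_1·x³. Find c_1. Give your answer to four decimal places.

With σ_i denoting the second derivative at x_i, h_i = 1, 2, and Δ_i = (y_(i+1) − y_i)/h_i = 6, -3/2:
  1·σ_0 + 6·σ_1 + 2·σ_2 = 6(Δ_1 - Δ_0) = -45
Natural end conditions: σ_0 = σ_2 = 0.
Forward elimination and back-substitution give σ_0 = 0, σ_1 = -15/2, σ_2 = 0.
On [0, 2], with p_1(x) = a_1 + b_1·x + c_1·x² + d_1·x³: c_1 = σ_1/2 = -15/4, d_1 = (σ_2 - σ_1)/(6h_1) = 5/8, b_1 = Δ_1 - h_1(2σ_1 + σ_2)/6 = 7/2.

-3.7500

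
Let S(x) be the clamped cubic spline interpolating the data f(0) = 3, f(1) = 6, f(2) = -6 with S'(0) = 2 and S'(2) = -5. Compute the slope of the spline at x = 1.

With M_i denoting the second derivative at x_i, h_i = 1, 1, and Δ_i = (y_(i+1) − y_i)/h_i = 3, -12:
  1·M_0 + 4·M_1 + 1·M_2 = 6(Δ_1 - Δ_0) = -90
Clamped end conditions give two more equations: 2h_0·M_0 + h_0·M_1 = 6(Δ_0 - S'(0)) = 6 and h_1·M_1 + 2h_1·M_2 = 6(S'(2) - Δ_1) = 42.
Hence M_0 = 22, M_1 = -38, M_2 = 40.
On [1, 2], S'(x) = b_1 + 2c_1·(x - 1) + 3d_1·(x - 1)² with b_1 = Δ_1 - h_1(2M_1 + M_2)/6 = -6, c_1 = M_1/2 = -19, d_1 = (M_2 - M_1)/(6h_1) = 13. So S'(1) = -6.

-6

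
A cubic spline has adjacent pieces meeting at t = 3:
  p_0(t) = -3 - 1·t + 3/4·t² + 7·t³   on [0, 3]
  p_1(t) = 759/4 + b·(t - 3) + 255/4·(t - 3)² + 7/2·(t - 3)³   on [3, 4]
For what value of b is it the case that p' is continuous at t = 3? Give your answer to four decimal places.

192.5000

p_0'(t) = -1 + 3/2·t + 21·t², so p_0'(3) = 385/2. On the right, p_1'(3) = b, so b = 385/2.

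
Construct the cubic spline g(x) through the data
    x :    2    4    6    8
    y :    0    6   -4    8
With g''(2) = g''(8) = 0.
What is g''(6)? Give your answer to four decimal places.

10.4000

Write M_i for g''(x_i). With h_i = 2, 2, 2 and divided differences Δ_i = 3, -5, 6, the continuity of g' gives the tridiagonal system
  2·M_0 + 8·M_1 + 2·M_2 = 6(Δ_1 - Δ_0) = -48
  2·M_1 + 8·M_2 + 2·M_3 = 6(Δ_2 - Δ_1) = 66
Natural end conditions: M_0 = M_3 = 0.
Solving: M_0 = 0, M_1 = -43/5, M_2 = 52/5, M_3 = 0.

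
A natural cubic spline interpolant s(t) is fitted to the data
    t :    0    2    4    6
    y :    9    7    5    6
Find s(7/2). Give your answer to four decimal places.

5.2844

With M_i denoting the second derivative at x_i, h_i = 2, 2, 2, and Δ_i = (y_(i+1) − y_i)/h_i = -1, -1, 1/2:
  2·M_0 + 8·M_1 + 2·M_2 = 6(Δ_1 - Δ_0) = 0
  2·M_1 + 8·M_2 + 2·M_3 = 6(Δ_2 - Δ_1) = 9
Natural end conditions: M_0 = M_3 = 0.
Solving: M_0 = 0, M_1 = -3/10, M_2 = 6/5, M_3 = 0.
On [2, 4], s(t) = 7 - 6/5·(t - 2) - 3/20·(t - 2)² + 1/8·(t - 2)³.
With (t - 2) = 3/2: s(7/2) = 1691/320.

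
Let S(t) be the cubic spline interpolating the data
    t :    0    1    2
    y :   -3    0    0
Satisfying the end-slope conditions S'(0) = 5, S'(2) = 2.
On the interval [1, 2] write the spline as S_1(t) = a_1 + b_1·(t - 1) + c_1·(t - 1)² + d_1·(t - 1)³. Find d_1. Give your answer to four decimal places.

Put m_i = S'' at the i-th knot. Here h = (1, 1) and Δ = (3, 0), so the interior equations h_(i-1)·m_(i-1) + 2(h_(i-1)+h_i)·m_i + h_i·m_(i+1) = 6(Δ_i − Δ_(i-1)) read
  1·m_0 + 4·m_1 + 1·m_2 = 6(Δ_1 - Δ_0) = -18
Clamped end conditions give two more equations: 2h_0·m_0 + h_0·m_1 = 6(Δ_0 - S'(0)) = -12 and h_1·m_1 + 2h_1·m_2 = 6(S'(2) - Δ_1) = 12.
Hence m_0 = -3, m_1 = -6, m_2 = 9.
On [1, 2], with S_1(t) = a_1 + b_1·(t - 1) + c_1·(t - 1)² + d_1·(t - 1)³: c_1 = m_1/2 = -3, d_1 = (m_2 - m_1)/(6h_1) = 5/2, b_1 = Δ_1 - h_1(2m_1 + m_2)/6 = 1/2.

2.5000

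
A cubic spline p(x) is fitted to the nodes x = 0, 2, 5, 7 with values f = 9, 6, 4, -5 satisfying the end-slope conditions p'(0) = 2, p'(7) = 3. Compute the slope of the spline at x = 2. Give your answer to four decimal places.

Put σ_i = p'' at the i-th knot. Here h = (2, 3, 2) and Δ = (-3/2, -2/3, -9/2), so the interior equations h_(i-1)·σ_(i-1) + 2(h_(i-1)+h_i)·σ_i + h_i·σ_(i+1) = 6(Δ_i − Δ_(i-1)) read
  2·σ_0 + 10·σ_1 + 3·σ_2 = 6(Δ_1 - Δ_0) = 5
  3·σ_1 + 10·σ_2 + 2·σ_3 = 6(Δ_2 - Δ_1) = -23
Clamped end conditions give two more equations: 2h_0·σ_0 + h_0·σ_1 = 6(Δ_0 - p'(0)) = -21 and h_2·σ_2 + 2h_2·σ_3 = 6(p'(7) - Δ_2) = 45.
Solving the tridiagonal system: σ_0 = -43/6, σ_1 = 23/6, σ_2 = -19/3, σ_3 = 173/12.
On [2, 5], p'(x) = b_1 + 2c_1·(x - 2) + 3d_1·(x - 2)² with b_1 = Δ_1 - h_1(2σ_1 + σ_2)/6 = -4/3, c_1 = σ_1/2 = 23/12, d_1 = (σ_2 - σ_1)/(6h_1) = -61/108. So p'(2) = -4/3.

-1.3333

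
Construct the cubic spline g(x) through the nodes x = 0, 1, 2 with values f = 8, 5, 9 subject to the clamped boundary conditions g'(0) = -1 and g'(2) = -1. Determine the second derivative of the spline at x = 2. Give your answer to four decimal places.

With M_i denoting the second derivative at x_i, h_i = 1, 1, and Δ_i = (y_(i+1) − y_i)/h_i = -3, 4:
  1·M_0 + 4·M_1 + 1·M_2 = 6(Δ_1 - Δ_0) = 42
Clamped end conditions give two more equations: 2h_0·M_0 + h_0·M_1 = 6(Δ_0 - g'(0)) = -12 and h_1·M_1 + 2h_1·M_2 = 6(g'(2) - Δ_1) = -30.
Solving the tridiagonal system: M_0 = -33/2, M_1 = 21, M_2 = -51/2.

-25.5000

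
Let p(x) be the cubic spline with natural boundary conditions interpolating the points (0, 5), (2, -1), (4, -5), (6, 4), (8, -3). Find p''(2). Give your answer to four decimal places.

Let M_i = p''(x_i). Step sizes h_i = 2, 2, 2, 2; slopes of the chords Δ_i = (y_(i+1) - y_i)/h_i = -3, -2, 9/2, -7/2.
  2·M_0 + 8·M_1 + 2·M_2 = 6(Δ_1 - Δ_0) = 6
  2·M_1 + 8·M_2 + 2·M_3 = 6(Δ_2 - Δ_1) = 39
  2·M_2 + 8·M_3 + 2·M_4 = 6(Δ_3 - Δ_2) = -48
Natural end conditions: M_0 = M_4 = 0.
Solving: M_0 = 0, M_1 = -57/56, M_2 = 99/14, M_3 = -435/56, M_4 = 0.

-1.0179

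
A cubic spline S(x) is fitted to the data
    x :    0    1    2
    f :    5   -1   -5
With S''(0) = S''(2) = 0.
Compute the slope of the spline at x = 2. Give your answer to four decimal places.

With m_i denoting the second derivative at x_i, h_i = 1, 1, and Δ_i = (y_(i+1) − y_i)/h_i = -6, -4:
  1·m_0 + 4·m_1 + 1·m_2 = 6(Δ_1 - Δ_0) = 12
Natural end conditions: m_0 = m_2 = 0.
Solving the tridiagonal system: m_0 = 0, m_1 = 3, m_2 = 0.
On [1, 2], S'(x) = b_1 + 2c_1·(x - 1) + 3d_1·(x - 1)² with b_1 = Δ_1 - h_1(2m_1 + m_2)/6 = -5, c_1 = m_1/2 = 3/2, d_1 = (m_2 - m_1)/(6h_1) = -1/2. So S'(2) = -7/2.

-3.5000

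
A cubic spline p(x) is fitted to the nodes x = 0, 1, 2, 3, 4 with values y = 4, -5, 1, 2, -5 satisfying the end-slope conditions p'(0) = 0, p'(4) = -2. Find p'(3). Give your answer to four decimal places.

Write M_i for p''(x_i). With h_i = 1, 1, 1, 1 and divided differences Δ_i = -9, 6, 1, -7, the continuity of p' gives the tridiagonal system
  1·M_0 + 4·M_1 + 1·M_2 = 6(Δ_1 - Δ_0) = 90
  1·M_1 + 4·M_2 + 1·M_3 = 6(Δ_2 - Δ_1) = -30
  1·M_2 + 4·M_3 + 1·M_4 = 6(Δ_3 - Δ_2) = -48
Clamped end conditions give two more equations: 2h_0·M_0 + h_0·M_1 = 6(Δ_0 - p'(0)) = -54 and h_3·M_3 + 2h_3·M_4 = 6(p'(4) - Δ_3) = 30.
Forward elimination and back-substitution give M_0 = -1277/28, M_1 = 521/14, M_2 = -53/4, M_3 = -199/14, M_4 = 619/28.
On [3, 4], p'(x) = b_3 + 2c_3·(x - 3) + 3d_3·(x - 3)² with b_3 = Δ_3 - h_3(2M_3 + M_4)/6 = -333/56, c_3 = M_3/2 = -199/28, d_3 = (M_4 - M_3)/(6h_3) = 339/56. So p'(3) = -333/56.

-5.9464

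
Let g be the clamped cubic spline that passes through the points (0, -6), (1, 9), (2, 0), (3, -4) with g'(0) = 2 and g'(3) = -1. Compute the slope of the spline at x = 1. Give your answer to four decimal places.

With M_i denoting the second derivative at x_i, h_i = 1, 1, 1, and Δ_i = (y_(i+1) − y_i)/h_i = 15, -9, -4:
  1·M_0 + 4·M_1 + 1·M_2 = 6(Δ_1 - Δ_0) = -144
  1·M_1 + 4·M_2 + 1·M_3 = 6(Δ_2 - Δ_1) = 30
Clamped end conditions give two more equations: 2h_0·M_0 + h_0·M_1 = 6(Δ_0 - g'(0)) = 78 and h_2·M_2 + 2h_2·M_3 = 6(g'(3) - Δ_2) = 18.
Hence M_0 = 342/5, M_1 = -294/5, M_2 = 114/5, M_3 = -12/5.
On [1, 2], g'(x) = b_1 + 2c_1·(x - 1) + 3d_1·(x - 1)² with b_1 = Δ_1 - h_1(2M_1 + M_2)/6 = 34/5, c_1 = M_1/2 = -147/5, d_1 = (M_2 - M_1)/(6h_1) = 68/5. So g'(1) = 34/5.

6.8000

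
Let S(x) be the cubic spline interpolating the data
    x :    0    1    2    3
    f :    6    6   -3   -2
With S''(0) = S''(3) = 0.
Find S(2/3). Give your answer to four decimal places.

With m_i denoting the second derivative at x_i, h_i = 1, 1, 1, and Δ_i = (y_(i+1) − y_i)/h_i = 0, -9, 1:
  1·m_0 + 4·m_1 + 1·m_2 = 6(Δ_1 - Δ_0) = -54
  1·m_1 + 4·m_2 + 1·m_3 = 6(Δ_2 - Δ_1) = 60
Natural end conditions: m_0 = m_3 = 0.
Solving: m_0 = 0, m_1 = -92/5, m_2 = 98/5, m_3 = 0.
On [0, 1], S(x) = 6 + 46/15·x + 0·x² - 46/15·x³.
With x = 2/3: S(2/3) = 578/81.

7.1358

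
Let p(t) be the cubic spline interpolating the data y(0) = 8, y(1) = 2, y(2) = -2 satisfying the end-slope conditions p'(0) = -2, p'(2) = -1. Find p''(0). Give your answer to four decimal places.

Let m_i = p''(x_i). Step sizes h_i = 1, 1; slopes of the chords Δ_i = (y_(i+1) - y_i)/h_i = -6, -4.
  1·m_0 + 4·m_1 + 1·m_2 = 6(Δ_1 - Δ_0) = 12
Clamped end conditions give two more equations: 2h_0·m_0 + h_0·m_1 = 6(Δ_0 - p'(0)) = -24 and h_1·m_1 + 2h_1·m_2 = 6(p'(2) - Δ_1) = 18.
Solving: m_0 = -29/2, m_1 = 5, m_2 = 13/2.

-14.5000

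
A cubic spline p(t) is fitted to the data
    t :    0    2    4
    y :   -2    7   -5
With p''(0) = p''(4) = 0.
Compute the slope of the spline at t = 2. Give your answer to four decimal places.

With M_i denoting the second derivative at x_i, h_i = 2, 2, and Δ_i = (y_(i+1) − y_i)/h_i = 9/2, -6:
  2·M_0 + 8·M_1 + 2·M_2 = 6(Δ_1 - Δ_0) = -63
Natural end conditions: M_0 = M_2 = 0.
Forward elimination and back-substitution give M_0 = 0, M_1 = -63/8, M_2 = 0.
On [2, 4], p'(t) = b_1 + 2c_1·(t - 2) + 3d_1·(t - 2)² with b_1 = Δ_1 - h_1(2M_1 + M_2)/6 = -3/4, c_1 = M_1/2 = -63/16, d_1 = (M_2 - M_1)/(6h_1) = 21/32. So p'(2) = -3/4.

-0.7500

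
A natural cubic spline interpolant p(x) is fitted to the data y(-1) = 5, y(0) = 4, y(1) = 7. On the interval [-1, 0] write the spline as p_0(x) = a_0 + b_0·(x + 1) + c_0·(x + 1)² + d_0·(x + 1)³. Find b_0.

-2

Let M_i = p''(x_i). Step sizes h_i = 1, 1; slopes of the chords Δ_i = (y_(i+1) - y_i)/h_i = -1, 3.
  1·M_0 + 4·M_1 + 1·M_2 = 6(Δ_1 - Δ_0) = 24
Natural end conditions: M_0 = M_2 = 0.
Forward elimination and back-substitution give M_0 = 0, M_1 = 6, M_2 = 0.
On [-1, 0], with p_0(x) = a_0 + b_0·(x + 1) + c_0·(x + 1)² + d_0·(x + 1)³: c_0 = M_0/2 = 0, d_0 = (M_1 - M_0)/(6h_0) = 1, b_0 = Δ_0 - h_0(2M_0 + M_1)/6 = -2.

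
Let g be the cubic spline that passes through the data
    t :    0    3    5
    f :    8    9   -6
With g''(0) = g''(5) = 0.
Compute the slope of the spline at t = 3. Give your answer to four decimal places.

-4.3667

With m_i denoting the second derivative at x_i, h_i = 3, 2, and Δ_i = (y_(i+1) − y_i)/h_i = 1/3, -15/2:
  3·m_0 + 10·m_1 + 2·m_2 = 6(Δ_1 - Δ_0) = -47
Natural end conditions: m_0 = m_2 = 0.
Solving: m_0 = 0, m_1 = -47/10, m_2 = 0.
On [3, 5], g'(t) = b_1 + 2c_1·(t - 3) + 3d_1·(t - 3)² with b_1 = Δ_1 - h_1(2m_1 + m_2)/6 = -131/30, c_1 = m_1/2 = -47/20, d_1 = (m_2 - m_1)/(6h_1) = 47/120. So g'(3) = -131/30.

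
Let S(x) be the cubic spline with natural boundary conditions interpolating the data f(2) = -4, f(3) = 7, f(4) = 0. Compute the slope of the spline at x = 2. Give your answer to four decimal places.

With M_i denoting the second derivative at x_i, h_i = 1, 1, and Δ_i = (y_(i+1) − y_i)/h_i = 11, -7:
  1·M_0 + 4·M_1 + 1·M_2 = 6(Δ_1 - Δ_0) = -108
Natural end conditions: M_0 = M_2 = 0.
Forward elimination and back-substitution give M_0 = 0, M_1 = -27, M_2 = 0.
On [2, 3], S'(x) = b_0 + 2c_0·(x - 2) + 3d_0·(x - 2)² with b_0 = Δ_0 - h_0(2M_0 + M_1)/6 = 31/2, c_0 = M_0/2 = 0, d_0 = (M_1 - M_0)/(6h_0) = -9/2. So S'(2) = 31/2.

15.5000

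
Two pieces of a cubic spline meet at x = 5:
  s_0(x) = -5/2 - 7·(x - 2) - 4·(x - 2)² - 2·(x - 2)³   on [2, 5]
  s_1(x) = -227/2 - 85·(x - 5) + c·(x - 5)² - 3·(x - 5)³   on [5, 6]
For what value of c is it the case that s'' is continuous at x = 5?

s_0''(x) = -8 - 12·(x - 2), so s_0''(5) = -44. On the right, s_1''(5) = 2c, so c = -22.

-22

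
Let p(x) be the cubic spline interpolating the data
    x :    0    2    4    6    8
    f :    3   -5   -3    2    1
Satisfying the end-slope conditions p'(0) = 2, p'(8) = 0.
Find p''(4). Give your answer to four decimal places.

Put M_i = p'' at the i-th knot. Here h = (2, 2, 2, 2) and Δ = (-4, 1, 5/2, -1/2), so the interior equations h_(i-1)·M_(i-1) + 2(h_(i-1)+h_i)·M_i + h_i·M_(i+1) = 6(Δ_i − Δ_(i-1)) read
  2·M_0 + 8·M_1 + 2·M_2 = 6(Δ_1 - Δ_0) = 30
  2·M_1 + 8·M_2 + 2·M_3 = 6(Δ_2 - Δ_1) = 9
  2·M_2 + 8·M_3 + 2·M_4 = 6(Δ_3 - Δ_2) = -18
Clamped end conditions give two more equations: 2h_0·M_0 + h_0·M_1 = 6(Δ_0 - p'(0)) = -36 and h_3·M_3 + 2h_3·M_4 = 6(p'(8) - Δ_3) = 3.
Solving the tridiagonal system: M_0 = -695/56, M_1 = 191/28, M_2 = 1/8, M_3 = -79/28, M_4 = 121/56.

0.1250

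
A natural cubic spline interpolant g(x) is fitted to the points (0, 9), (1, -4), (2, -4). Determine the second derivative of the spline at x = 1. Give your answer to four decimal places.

With M_i denoting the second derivative at x_i, h_i = 1, 1, and Δ_i = (y_(i+1) − y_i)/h_i = -13, 0:
  1·M_0 + 4·M_1 + 1·M_2 = 6(Δ_1 - Δ_0) = 78
Natural end conditions: M_0 = M_2 = 0.
Forward elimination and back-substitution give M_0 = 0, M_1 = 39/2, M_2 = 0.

19.5000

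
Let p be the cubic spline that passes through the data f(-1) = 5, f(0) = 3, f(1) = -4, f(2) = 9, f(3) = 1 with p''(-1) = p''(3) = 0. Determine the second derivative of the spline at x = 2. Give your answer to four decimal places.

-42.8571

Let M_i = p''(x_i). Step sizes h_i = 1, 1, 1, 1; slopes of the chords Δ_i = (y_(i+1) - y_i)/h_i = -2, -7, 13, -8.
  1·M_0 + 4·M_1 + 1·M_2 = 6(Δ_1 - Δ_0) = -30
  1·M_1 + 4·M_2 + 1·M_3 = 6(Δ_2 - Δ_1) = 120
  1·M_2 + 4·M_3 + 1·M_4 = 6(Δ_3 - Δ_2) = -126
Natural end conditions: M_0 = M_4 = 0.
Forward elimination and back-substitution give M_0 = 0, M_1 = -132/7, M_2 = 318/7, M_3 = -300/7, M_4 = 0.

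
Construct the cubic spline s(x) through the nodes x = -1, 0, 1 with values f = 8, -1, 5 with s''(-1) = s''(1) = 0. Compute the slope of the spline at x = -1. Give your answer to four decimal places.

-12.7500

With M_i denoting the second derivative at x_i, h_i = 1, 1, and Δ_i = (y_(i+1) − y_i)/h_i = -9, 6:
  1·M_0 + 4·M_1 + 1·M_2 = 6(Δ_1 - Δ_0) = 90
Natural end conditions: M_0 = M_2 = 0.
Solving the tridiagonal system: M_0 = 0, M_1 = 45/2, M_2 = 0.
On [-1, 0], s'(x) = b_0 + 2c_0·(x + 1) + 3d_0·(x + 1)² with b_0 = Δ_0 - h_0(2M_0 + M_1)/6 = -51/4, c_0 = M_0/2 = 0, d_0 = (M_1 - M_0)/(6h_0) = 15/4. So s'(-1) = -51/4.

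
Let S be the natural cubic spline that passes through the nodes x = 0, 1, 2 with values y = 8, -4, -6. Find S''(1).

15

Let σ_i = S''(x_i). Step sizes h_i = 1, 1; slopes of the chords Δ_i = (y_(i+1) - y_i)/h_i = -12, -2.
  1·σ_0 + 4·σ_1 + 1·σ_2 = 6(Δ_1 - Δ_0) = 60
Natural end conditions: σ_0 = σ_2 = 0.
Solving the tridiagonal system: σ_0 = 0, σ_1 = 15, σ_2 = 0.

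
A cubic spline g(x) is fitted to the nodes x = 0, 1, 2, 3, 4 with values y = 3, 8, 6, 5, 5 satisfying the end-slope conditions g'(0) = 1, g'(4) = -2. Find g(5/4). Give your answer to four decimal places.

8.2207

Write m_i for g''(x_i). With h_i = 1, 1, 1, 1 and divided differences Δ_i = 5, -2, -1, 0, the continuity of g' gives the tridiagonal system
  1·m_0 + 4·m_1 + 1·m_2 = 6(Δ_1 - Δ_0) = -42
  1·m_1 + 4·m_2 + 1·m_3 = 6(Δ_2 - Δ_1) = 6
  1·m_2 + 4·m_3 + 1·m_4 = 6(Δ_3 - Δ_2) = 6
Clamped end conditions give two more equations: 2h_0·m_0 + h_0·m_1 = 6(Δ_0 - g'(0)) = 24 and h_3·m_3 + 2h_3·m_4 = 6(g'(4) - Δ_3) = -12.
Forward elimination and back-substitution give m_0 = 573/28, m_1 = -237/14, m_2 = 21/4, m_3 = 27/14, m_4 = -195/28.
On [1, 2], g(x) = 8 + 155/56·(x - 1) - 237/28·(x - 1)² + 207/56·(x - 1)³.
With (x - 1) = 1/4: g(5/4) = 4209/512.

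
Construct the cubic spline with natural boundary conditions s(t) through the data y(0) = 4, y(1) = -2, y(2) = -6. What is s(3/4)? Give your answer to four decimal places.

-0.6641

Put M_i = s'' at the i-th knot. Here h = (1, 1) and Δ = (-6, -4), so the interior equations h_(i-1)·M_(i-1) + 2(h_(i-1)+h_i)·M_i + h_i·M_(i+1) = 6(Δ_i − Δ_(i-1)) read
  1·M_0 + 4·M_1 + 1·M_2 = 6(Δ_1 - Δ_0) = 12
Natural end conditions: M_0 = M_2 = 0.
Solving: M_0 = 0, M_1 = 3, M_2 = 0.
On [0, 1], s(t) = 4 - 13/2·t + 0·t² + 1/2·t³.
With t = 3/4: s(3/4) = -85/128.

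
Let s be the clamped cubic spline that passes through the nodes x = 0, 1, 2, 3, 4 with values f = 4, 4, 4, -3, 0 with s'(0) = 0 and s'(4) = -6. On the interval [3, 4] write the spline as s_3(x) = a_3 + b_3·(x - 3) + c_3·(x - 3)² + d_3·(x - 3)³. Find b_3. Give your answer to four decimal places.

Let σ_i = s''(x_i). Step sizes h_i = 1, 1, 1, 1; slopes of the chords Δ_i = (y_(i+1) - y_i)/h_i = 0, 0, -7, 3.
  1·σ_0 + 4·σ_1 + 1·σ_2 = 6(Δ_1 - Δ_0) = 0
  1·σ_1 + 4·σ_2 + 1·σ_3 = 6(Δ_2 - Δ_1) = -42
  1·σ_2 + 4·σ_3 + 1·σ_4 = 6(Δ_3 - Δ_2) = 60
Clamped end conditions give two more equations: 2h_0·σ_0 + h_0·σ_1 = 6(Δ_0 - s'(0)) = 0 and h_3·σ_3 + 2h_3·σ_4 = 6(s'(4) - Δ_3) = -54.
Hence σ_0 = -39/14, σ_1 = 39/7, σ_2 = -39/2, σ_3 = 213/7, σ_4 = -591/14.
On [3, 4], with s_3(x) = a_3 + b_3·(x - 3) + c_3·(x - 3)² + d_3·(x - 3)³: c_3 = σ_3/2 = 213/14, d_3 = (σ_4 - σ_3)/(6h_3) = -339/28, b_3 = Δ_3 - h_3(2σ_3 + σ_4)/6 = -3/28.

-0.1071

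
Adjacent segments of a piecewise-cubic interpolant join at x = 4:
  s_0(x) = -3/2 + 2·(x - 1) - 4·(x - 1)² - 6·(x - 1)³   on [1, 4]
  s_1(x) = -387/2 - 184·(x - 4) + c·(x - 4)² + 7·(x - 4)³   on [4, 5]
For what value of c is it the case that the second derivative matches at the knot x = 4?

s_0''(x) = -8 - 36·(x - 1), so s_0''(4) = -116. On the right, s_1''(4) = 2c, so c = -58.

-58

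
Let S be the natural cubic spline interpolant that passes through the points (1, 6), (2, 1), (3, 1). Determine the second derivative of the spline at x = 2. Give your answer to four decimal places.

7.5000

Put m_i = S'' at the i-th knot. Here h = (1, 1) and Δ = (-5, 0), so the interior equations h_(i-1)·m_(i-1) + 2(h_(i-1)+h_i)·m_i + h_i·m_(i+1) = 6(Δ_i − Δ_(i-1)) read
  1·m_0 + 4·m_1 + 1·m_2 = 6(Δ_1 - Δ_0) = 30
Natural end conditions: m_0 = m_2 = 0.
Hence m_0 = 0, m_1 = 15/2, m_2 = 0.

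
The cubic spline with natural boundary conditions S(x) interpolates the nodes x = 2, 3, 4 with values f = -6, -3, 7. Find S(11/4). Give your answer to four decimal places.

-4.3242

With σ_i denoting the second derivative at x_i, h_i = 1, 1, and Δ_i = (y_(i+1) − y_i)/h_i = 3, 10:
  1·σ_0 + 4·σ_1 + 1·σ_2 = 6(Δ_1 - Δ_0) = 42
Natural end conditions: σ_0 = σ_2 = 0.
Solving: σ_0 = 0, σ_1 = 21/2, σ_2 = 0.
On [2, 3], S(x) = -6 + 5/4·(x - 2) + 0·(x - 2)² + 7/4·(x - 2)³.
With (x - 2) = 3/4: S(11/4) = -1107/256.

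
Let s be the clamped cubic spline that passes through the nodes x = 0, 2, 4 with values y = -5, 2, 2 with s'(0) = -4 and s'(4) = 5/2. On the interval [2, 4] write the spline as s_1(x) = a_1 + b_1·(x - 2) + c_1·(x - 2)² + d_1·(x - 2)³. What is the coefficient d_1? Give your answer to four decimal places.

1.3750

Let M_i = s''(x_i). Step sizes h_i = 2, 2; slopes of the chords Δ_i = (y_(i+1) - y_i)/h_i = 7/2, 0.
  2·M_0 + 8·M_1 + 2·M_2 = 6(Δ_1 - Δ_0) = -21
Clamped end conditions give two more equations: 2h_0·M_0 + h_0·M_1 = 6(Δ_0 - s'(0)) = 45 and h_1·M_1 + 2h_1·M_2 = 6(s'(4) - Δ_1) = 15.
Solving: M_0 = 31/2, M_1 = -17/2, M_2 = 8.
On [2, 4], with s_1(x) = a_1 + b_1·(x - 2) + c_1·(x - 2)² + d_1·(x - 2)³: c_1 = M_1/2 = -17/4, d_1 = (M_2 - M_1)/(6h_1) = 11/8, b_1 = Δ_1 - h_1(2M_1 + M_2)/6 = 3.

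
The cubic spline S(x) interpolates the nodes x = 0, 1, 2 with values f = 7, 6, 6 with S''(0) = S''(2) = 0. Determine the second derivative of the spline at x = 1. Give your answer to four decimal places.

With σ_i denoting the second derivative at x_i, h_i = 1, 1, and Δ_i = (y_(i+1) − y_i)/h_i = -1, 0:
  1·σ_0 + 4·σ_1 + 1·σ_2 = 6(Δ_1 - Δ_0) = 6
Natural end conditions: σ_0 = σ_2 = 0.
Forward elimination and back-substitution give σ_0 = 0, σ_1 = 3/2, σ_2 = 0.

1.5000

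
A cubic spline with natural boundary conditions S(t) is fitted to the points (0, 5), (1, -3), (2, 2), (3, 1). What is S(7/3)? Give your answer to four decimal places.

2.5802

Put m_i = S'' at the i-th knot. Here h = (1, 1, 1) and Δ = (-8, 5, -1), so the interior equations h_(i-1)·m_(i-1) + 2(h_(i-1)+h_i)·m_i + h_i·m_(i+1) = 6(Δ_i − Δ_(i-1)) read
  1·m_0 + 4·m_1 + 1·m_2 = 6(Δ_1 - Δ_0) = 78
  1·m_1 + 4·m_2 + 1·m_3 = 6(Δ_2 - Δ_1) = -36
Natural end conditions: m_0 = m_3 = 0.
Hence m_0 = 0, m_1 = 116/5, m_2 = -74/5, m_3 = 0.
On [2, 3], S(t) = 2 + 59/15·(t - 2) - 37/5·(t - 2)² + 37/15·(t - 2)³.
With (t - 2) = 1/3: S(7/3) = 209/81.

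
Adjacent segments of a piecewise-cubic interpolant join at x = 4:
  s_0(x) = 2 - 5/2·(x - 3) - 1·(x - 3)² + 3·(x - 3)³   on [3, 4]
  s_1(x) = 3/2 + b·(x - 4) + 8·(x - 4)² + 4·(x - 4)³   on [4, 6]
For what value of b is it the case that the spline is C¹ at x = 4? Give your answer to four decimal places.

4.5000

s_0'(x) = -5/2 - 2·(x - 3) + 9·(x - 3)², so s_0'(4) = 9/2. On the right, s_1'(4) = b, so b = 9/2.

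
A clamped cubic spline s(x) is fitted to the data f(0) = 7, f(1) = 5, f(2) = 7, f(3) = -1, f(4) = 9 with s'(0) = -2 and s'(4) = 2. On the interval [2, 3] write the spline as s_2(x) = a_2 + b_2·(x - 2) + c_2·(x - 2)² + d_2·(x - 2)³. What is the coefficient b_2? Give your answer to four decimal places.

Let M_i = s''(x_i). Step sizes h_i = 1, 1, 1, 1; slopes of the chords Δ_i = (y_(i+1) - y_i)/h_i = -2, 2, -8, 10.
  1·M_0 + 4·M_1 + 1·M_2 = 6(Δ_1 - Δ_0) = 24
  1·M_1 + 4·M_2 + 1·M_3 = 6(Δ_2 - Δ_1) = -60
  1·M_2 + 4·M_3 + 1·M_4 = 6(Δ_3 - Δ_2) = 108
Clamped end conditions give two more equations: 2h_0·M_0 + h_0·M_1 = 6(Δ_0 - s'(0)) = 0 and h_3·M_3 + 2h_3·M_4 = 6(s'(4) - Δ_3) = -48.
Hence M_0 = -109/14, M_1 = 109/7, M_2 = -61/2, M_3 = 325/7, M_4 = -661/14.
On [2, 3], with s_2(x) = a_2 + b_2·(x - 2) + c_2·(x - 2)² + d_2·(x - 2)³: c_2 = M_2/2 = -61/4, d_2 = (M_3 - M_2)/(6h_2) = 359/28, b_2 = Δ_2 - h_2(2M_2 + M_3)/6 = -39/7.

-5.5714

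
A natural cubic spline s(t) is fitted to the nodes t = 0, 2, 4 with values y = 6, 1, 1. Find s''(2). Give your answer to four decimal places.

Put M_i = s'' at the i-th knot. Here h = (2, 2) and Δ = (-5/2, 0), so the interior equations h_(i-1)·M_(i-1) + 2(h_(i-1)+h_i)·M_i + h_i·M_(i+1) = 6(Δ_i − Δ_(i-1)) read
  2·M_0 + 8·M_1 + 2·M_2 = 6(Δ_1 - Δ_0) = 15
Natural end conditions: M_0 = M_2 = 0.
Forward elimination and back-substitution give M_0 = 0, M_1 = 15/8, M_2 = 0.

1.8750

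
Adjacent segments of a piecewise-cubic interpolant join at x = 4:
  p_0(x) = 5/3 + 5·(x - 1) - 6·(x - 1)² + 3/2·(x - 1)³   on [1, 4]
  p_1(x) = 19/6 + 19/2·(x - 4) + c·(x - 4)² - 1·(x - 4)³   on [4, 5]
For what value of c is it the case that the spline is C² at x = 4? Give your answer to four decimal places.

p_0''(x) = -12 + 9·(x - 1), so p_0''(4) = 15. On the right, p_1''(4) = 2c, so c = 15/2.

7.5000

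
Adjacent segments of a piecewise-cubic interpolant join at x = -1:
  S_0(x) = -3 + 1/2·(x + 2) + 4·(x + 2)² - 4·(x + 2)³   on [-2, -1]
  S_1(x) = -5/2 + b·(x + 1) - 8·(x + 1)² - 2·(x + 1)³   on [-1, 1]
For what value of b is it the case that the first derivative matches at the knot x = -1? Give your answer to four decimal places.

-3.5000

S_0'(x) = 1/2 + 8·(x + 2) - 12·(x + 2)², so S_0'(-1) = -7/2. On the right, S_1'(-1) = b, so b = -7/2.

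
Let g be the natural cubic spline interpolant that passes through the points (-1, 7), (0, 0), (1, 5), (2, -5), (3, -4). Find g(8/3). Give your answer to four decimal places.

Let σ_i = g''(x_i). Step sizes h_i = 1, 1, 1, 1; slopes of the chords Δ_i = (y_(i+1) - y_i)/h_i = -7, 5, -10, 1.
  1·σ_0 + 4·σ_1 + 1·σ_2 = 6(Δ_1 - Δ_0) = 72
  1·σ_1 + 4·σ_2 + 1·σ_3 = 6(Δ_2 - Δ_1) = -90
  1·σ_2 + 4·σ_3 + 1·σ_4 = 6(Δ_3 - Δ_2) = 66
Natural end conditions: σ_0 = σ_4 = 0.
Solving: σ_0 = 0, σ_1 = 753/28, σ_2 = -249/7, σ_3 = 711/28, σ_4 = 0.
On [2, 3], g(t) = -5 - 209/28·(t - 2) + 711/56·(t - 2)² - 237/56·(t - 2)³.
With (t - 2) = 2/3: g(8/3) = -352/63.

-5.5873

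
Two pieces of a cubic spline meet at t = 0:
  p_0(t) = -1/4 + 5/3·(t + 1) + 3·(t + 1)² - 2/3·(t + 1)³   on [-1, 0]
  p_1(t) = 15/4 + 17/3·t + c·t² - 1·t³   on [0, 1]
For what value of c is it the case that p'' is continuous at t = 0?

1

p_0''(t) = 6 - 4·(t + 1), so p_0''(0) = 2. On the right, p_1''(0) = 2c, so c = 1.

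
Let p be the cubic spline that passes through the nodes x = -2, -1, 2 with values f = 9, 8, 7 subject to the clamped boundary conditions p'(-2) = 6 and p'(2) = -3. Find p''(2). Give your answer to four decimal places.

-5.4167

With m_i denoting the second derivative at x_i, h_i = 1, 3, and Δ_i = (y_(i+1) − y_i)/h_i = -1, -1/3:
  1·m_0 + 8·m_1 + 3·m_2 = 6(Δ_1 - Δ_0) = 4
Clamped end conditions give two more equations: 2h_0·m_0 + h_0·m_1 = 6(Δ_0 - p'(-2)) = -42 and h_1·m_1 + 2h_1·m_2 = 6(p'(2) - Δ_1) = -16.
Solving the tridiagonal system: m_0 = -95/4, m_1 = 11/2, m_2 = -65/12.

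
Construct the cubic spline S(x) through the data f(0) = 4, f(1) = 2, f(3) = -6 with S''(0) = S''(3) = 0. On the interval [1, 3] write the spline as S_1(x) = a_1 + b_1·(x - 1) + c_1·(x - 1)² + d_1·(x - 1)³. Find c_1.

Let m_i = S''(x_i). Step sizes h_i = 1, 2; slopes of the chords Δ_i = (y_(i+1) - y_i)/h_i = -2, -4.
  1·m_0 + 6·m_1 + 2·m_2 = 6(Δ_1 - Δ_0) = -12
Natural end conditions: m_0 = m_2 = 0.
Forward elimination and back-substitution give m_0 = 0, m_1 = -2, m_2 = 0.
On [1, 3], with S_1(x) = a_1 + b_1·(x - 1) + c_1·(x - 1)² + d_1·(x - 1)³: c_1 = m_1/2 = -1, d_1 = (m_2 - m_1)/(6h_1) = 1/6, b_1 = Δ_1 - h_1(2m_1 + m_2)/6 = -8/3.

-1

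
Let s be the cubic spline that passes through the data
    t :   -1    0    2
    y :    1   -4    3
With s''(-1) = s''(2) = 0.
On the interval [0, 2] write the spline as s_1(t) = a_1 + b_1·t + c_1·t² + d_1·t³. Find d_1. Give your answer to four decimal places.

-0.7083

Put σ_i = s'' at the i-th knot. Here h = (1, 2) and Δ = (-5, 7/2), so the interior equations h_(i-1)·σ_(i-1) + 2(h_(i-1)+h_i)·σ_i + h_i·σ_(i+1) = 6(Δ_i − Δ_(i-1)) read
  1·σ_0 + 6·σ_1 + 2·σ_2 = 6(Δ_1 - Δ_0) = 51
Natural end conditions: σ_0 = σ_2 = 0.
Hence σ_0 = 0, σ_1 = 17/2, σ_2 = 0.
On [0, 2], with s_1(t) = a_1 + b_1·t + c_1·t² + d_1·t³: c_1 = σ_1/2 = 17/4, d_1 = (σ_2 - σ_1)/(6h_1) = -17/24, b_1 = Δ_1 - h_1(2σ_1 + σ_2)/6 = -13/6.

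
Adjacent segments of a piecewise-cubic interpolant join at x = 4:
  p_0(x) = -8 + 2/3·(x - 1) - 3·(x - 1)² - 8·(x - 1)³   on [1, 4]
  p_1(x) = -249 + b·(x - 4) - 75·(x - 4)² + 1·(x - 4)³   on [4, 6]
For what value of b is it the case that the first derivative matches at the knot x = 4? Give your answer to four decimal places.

p_0'(x) = 2/3 - 6·(x - 1) - 24·(x - 1)², so p_0'(4) = -700/3. On the right, p_1'(4) = b, so b = -700/3.

-233.3333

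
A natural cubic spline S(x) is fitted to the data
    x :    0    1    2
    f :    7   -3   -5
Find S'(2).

Write m_i for S''(x_i). With h_i = 1, 1 and divided differences Δ_i = -10, -2, the continuity of S' gives the tridiagonal system
  1·m_0 + 4·m_1 + 1·m_2 = 6(Δ_1 - Δ_0) = 48
Natural end conditions: m_0 = m_2 = 0.
Solving: m_0 = 0, m_1 = 12, m_2 = 0.
On [1, 2], S'(x) = b_1 + 2c_1·(x - 1) + 3d_1·(x - 1)² with b_1 = Δ_1 - h_1(2m_1 + m_2)/6 = -6, c_1 = m_1/2 = 6, d_1 = (m_2 - m_1)/(6h_1) = -2. So S'(2) = 0.

0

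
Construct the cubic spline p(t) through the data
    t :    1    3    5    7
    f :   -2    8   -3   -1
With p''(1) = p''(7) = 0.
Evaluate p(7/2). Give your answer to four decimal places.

With M_i denoting the second derivative at x_i, h_i = 2, 2, 2, and Δ_i = (y_(i+1) − y_i)/h_i = 5, -11/2, 1:
  2·M_0 + 8·M_1 + 2·M_2 = 6(Δ_1 - Δ_0) = -63
  2·M_1 + 8·M_2 + 2·M_3 = 6(Δ_2 - Δ_1) = 39
Natural end conditions: M_0 = M_3 = 0.
Solving the tridiagonal system: M_0 = 0, M_1 = -97/10, M_2 = 73/10, M_3 = 0.
On [3, 5], p(t) = 8 - 22/15·(t - 3) - 97/20·(t - 3)² + 17/12·(t - 3)³.
With (t - 3) = 1/2: p(7/2) = 997/160.

6.2313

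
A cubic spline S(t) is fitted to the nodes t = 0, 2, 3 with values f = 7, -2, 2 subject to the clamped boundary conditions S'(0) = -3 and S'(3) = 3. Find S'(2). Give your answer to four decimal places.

1.2500

Write m_i for S''(x_i). With h_i = 2, 1 and divided differences Δ_i = -9/2, 4, the continuity of S' gives the tridiagonal system
  2·m_0 + 6·m_1 + 1·m_2 = 6(Δ_1 - Δ_0) = 51
Clamped end conditions give two more equations: 2h_0·m_0 + h_0·m_1 = 6(Δ_0 - S'(0)) = -9 and h_1·m_1 + 2h_1·m_2 = 6(S'(3) - Δ_1) = -6.
Solving: m_0 = -35/4, m_1 = 13, m_2 = -19/2.
On [2, 3], S'(t) = b_1 + 2c_1·(t - 2) + 3d_1·(t - 2)² with b_1 = Δ_1 - h_1(2m_1 + m_2)/6 = 5/4, c_1 = m_1/2 = 13/2, d_1 = (m_2 - m_1)/(6h_1) = -15/4. So S'(2) = 5/4.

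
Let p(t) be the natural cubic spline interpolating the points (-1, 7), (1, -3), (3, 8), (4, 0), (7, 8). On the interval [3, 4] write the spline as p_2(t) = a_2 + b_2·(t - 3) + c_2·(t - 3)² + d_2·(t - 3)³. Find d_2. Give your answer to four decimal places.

4.9874

Put M_i = p'' at the i-th knot. Here h = (2, 2, 1, 3) and Δ = (-5, 11/2, -8, 8/3), so the interior equations h_(i-1)·M_(i-1) + 2(h_(i-1)+h_i)·M_i + h_i·M_(i+1) = 6(Δ_i − Δ_(i-1)) read
  2·M_0 + 8·M_1 + 2·M_2 = 6(Δ_1 - Δ_0) = 63
  2·M_1 + 6·M_2 + 1·M_3 = 6(Δ_2 - Δ_1) = -81
  1·M_2 + 8·M_3 + 3·M_4 = 6(Δ_3 - Δ_2) = 64
Natural end conditions: M_0 = M_4 = 0.
Forward elimination and back-substitution give M_0 = 0, M_1 = 4385/344, M_2 = -838/43, M_3 = 1795/172, M_4 = 0.
On [3, 4], with p_2(t) = a_2 + b_2·(t - 3) + c_2·(t - 3)² + d_2·(t - 3)³: c_2 = M_2/2 = -419/43, d_2 = (M_3 - M_2)/(6h_2) = 5147/1032, b_2 = Δ_2 - h_2(2M_2 + M_3)/6 = -3347/1032.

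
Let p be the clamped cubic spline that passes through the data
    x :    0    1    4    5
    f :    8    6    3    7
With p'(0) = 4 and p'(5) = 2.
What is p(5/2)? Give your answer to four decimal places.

1.2857

Put m_i = p'' at the i-th knot. Here h = (1, 3, 1) and Δ = (-2, -1, 4), so the interior equations h_(i-1)·m_(i-1) + 2(h_(i-1)+h_i)·m_i + h_i·m_(i+1) = 6(Δ_i − Δ_(i-1)) read
  1·m_0 + 8·m_1 + 3·m_2 = 6(Δ_1 - Δ_0) = 6
  3·m_1 + 8·m_2 + 1·m_3 = 6(Δ_2 - Δ_1) = 30
Clamped end conditions give two more equations: 2h_0·m_0 + h_0·m_1 = 6(Δ_0 - p'(0)) = -36 and h_2·m_2 + 2h_2·m_3 = 6(p'(5) - Δ_2) = -12.
Forward elimination and back-substitution give m_0 = -394/21, m_1 = 32/21, m_2 = 88/21, m_3 = -170/21.
On [1, 4], p(x) = 6 - 97/21·(x - 1) + 16/21·(x - 1)² + 4/27·(x - 1)³.
With (x - 1) = 3/2: p(5/2) = 9/7.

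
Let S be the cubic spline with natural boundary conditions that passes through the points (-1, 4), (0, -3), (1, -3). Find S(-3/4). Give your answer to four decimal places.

1.8398

Let m_i = S''(x_i). Step sizes h_i = 1, 1; slopes of the chords Δ_i = (y_(i+1) - y_i)/h_i = -7, 0.
  1·m_0 + 4·m_1 + 1·m_2 = 6(Δ_1 - Δ_0) = 42
Natural end conditions: m_0 = m_2 = 0.
Solving the tridiagonal system: m_0 = 0, m_1 = 21/2, m_2 = 0.
On [-1, 0], S(x) = 4 - 35/4·(x + 1) + 0·(x + 1)² + 7/4·(x + 1)³.
With (x + 1) = 1/4: S(-3/4) = 471/256.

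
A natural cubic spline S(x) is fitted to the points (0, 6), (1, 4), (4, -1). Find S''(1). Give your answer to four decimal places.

Let M_i = S''(x_i). Step sizes h_i = 1, 3; slopes of the chords Δ_i = (y_(i+1) - y_i)/h_i = -2, -5/3.
  1·M_0 + 8·M_1 + 3·M_2 = 6(Δ_1 - Δ_0) = 2
Natural end conditions: M_0 = M_2 = 0.
Forward elimination and back-substitution give M_0 = 0, M_1 = 1/4, M_2 = 0.

0.2500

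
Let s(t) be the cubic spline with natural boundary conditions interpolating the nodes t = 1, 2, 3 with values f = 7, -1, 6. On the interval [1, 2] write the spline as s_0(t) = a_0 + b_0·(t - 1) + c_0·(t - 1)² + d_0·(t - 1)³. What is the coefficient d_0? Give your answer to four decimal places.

With σ_i denoting the second derivative at x_i, h_i = 1, 1, and Δ_i = (y_(i+1) − y_i)/h_i = -8, 7:
  1·σ_0 + 4·σ_1 + 1·σ_2 = 6(Δ_1 - Δ_0) = 90
Natural end conditions: σ_0 = σ_2 = 0.
Solving: σ_0 = 0, σ_1 = 45/2, σ_2 = 0.
On [1, 2], with s_0(t) = a_0 + b_0·(t - 1) + c_0·(t - 1)² + d_0·(t - 1)³: c_0 = σ_0/2 = 0, d_0 = (σ_1 - σ_0)/(6h_0) = 15/4, b_0 = Δ_0 - h_0(2σ_0 + σ_1)/6 = -47/4.

3.7500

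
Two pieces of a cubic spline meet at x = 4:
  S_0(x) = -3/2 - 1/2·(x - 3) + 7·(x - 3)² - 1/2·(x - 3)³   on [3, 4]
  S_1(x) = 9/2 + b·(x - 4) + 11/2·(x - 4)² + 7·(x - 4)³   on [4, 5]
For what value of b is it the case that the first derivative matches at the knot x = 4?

12

S_0'(x) = -1/2 + 14·(x - 3) - 3/2·(x - 3)², so S_0'(4) = 12. On the right, S_1'(4) = b, so b = 12.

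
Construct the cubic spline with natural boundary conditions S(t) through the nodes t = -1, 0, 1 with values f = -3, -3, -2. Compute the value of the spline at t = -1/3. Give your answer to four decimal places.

-3.0926

Put σ_i = S'' at the i-th knot. Here h = (1, 1) and Δ = (0, 1), so the interior equations h_(i-1)·σ_(i-1) + 2(h_(i-1)+h_i)·σ_i + h_i·σ_(i+1) = 6(Δ_i − Δ_(i-1)) read
  1·σ_0 + 4·σ_1 + 1·σ_2 = 6(Δ_1 - Δ_0) = 6
Natural end conditions: σ_0 = σ_2 = 0.
Forward elimination and back-substitution give σ_0 = 0, σ_1 = 3/2, σ_2 = 0.
On [-1, 0], S(t) = -3 - 1/4·(t + 1) + 0·(t + 1)² + 1/4·(t + 1)³.
With (t + 1) = 2/3: S(-1/3) = -167/54.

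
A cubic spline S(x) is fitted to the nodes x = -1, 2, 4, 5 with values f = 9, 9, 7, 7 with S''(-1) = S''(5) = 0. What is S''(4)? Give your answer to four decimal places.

Let M_i = S''(x_i). Step sizes h_i = 3, 2, 1; slopes of the chords Δ_i = (y_(i+1) - y_i)/h_i = 0, -1, 0.
  3·M_0 + 10·M_1 + 2·M_2 = 6(Δ_1 - Δ_0) = -6
  2·M_1 + 6·M_2 + 1·M_3 = 6(Δ_2 - Δ_1) = 6
Natural end conditions: M_0 = M_3 = 0.
Solving the tridiagonal system: M_0 = 0, M_1 = -6/7, M_2 = 9/7, M_3 = 0.

1.2857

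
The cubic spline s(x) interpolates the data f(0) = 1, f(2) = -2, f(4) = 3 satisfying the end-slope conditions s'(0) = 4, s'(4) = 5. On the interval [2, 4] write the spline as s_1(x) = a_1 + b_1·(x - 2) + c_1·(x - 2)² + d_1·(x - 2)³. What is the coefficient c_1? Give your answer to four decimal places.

2.7500

Write M_i for s''(x_i). With h_i = 2, 2 and divided differences Δ_i = -3/2, 5/2, the continuity of s' gives the tridiagonal system
  2·M_0 + 8·M_1 + 2·M_2 = 6(Δ_1 - Δ_0) = 24
Clamped end conditions give two more equations: 2h_0·M_0 + h_0·M_1 = 6(Δ_0 - s'(0)) = -33 and h_1·M_1 + 2h_1·M_2 = 6(s'(4) - Δ_1) = 15.
Forward elimination and back-substitution give M_0 = -11, M_1 = 11/2, M_2 = 1.
On [2, 4], with s_1(x) = a_1 + b_1·(x - 2) + c_1·(x - 2)² + d_1·(x - 2)³: c_1 = M_1/2 = 11/4, d_1 = (M_2 - M_1)/(6h_1) = -3/8, b_1 = Δ_1 - h_1(2M_1 + M_2)/6 = -3/2.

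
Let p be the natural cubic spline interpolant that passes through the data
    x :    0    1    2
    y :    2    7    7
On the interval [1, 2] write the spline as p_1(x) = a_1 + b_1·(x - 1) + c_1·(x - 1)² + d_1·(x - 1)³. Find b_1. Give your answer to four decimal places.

Write M_i for p''(x_i). With h_i = 1, 1 and divided differences Δ_i = 5, 0, the continuity of p' gives the tridiagonal system
  1·M_0 + 4·M_1 + 1·M_2 = 6(Δ_1 - Δ_0) = -30
Natural end conditions: M_0 = M_2 = 0.
Solving: M_0 = 0, M_1 = -15/2, M_2 = 0.
On [1, 2], with p_1(x) = a_1 + b_1·(x - 1) + c_1·(x - 1)² + d_1·(x - 1)³: c_1 = M_1/2 = -15/4, d_1 = (M_2 - M_1)/(6h_1) = 5/4, b_1 = Δ_1 - h_1(2M_1 + M_2)/6 = 5/2.

2.5000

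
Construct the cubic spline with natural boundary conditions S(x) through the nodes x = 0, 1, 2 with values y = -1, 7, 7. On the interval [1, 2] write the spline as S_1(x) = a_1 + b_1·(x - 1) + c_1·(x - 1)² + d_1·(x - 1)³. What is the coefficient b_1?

Let m_i = S''(x_i). Step sizes h_i = 1, 1; slopes of the chords Δ_i = (y_(i+1) - y_i)/h_i = 8, 0.
  1·m_0 + 4·m_1 + 1·m_2 = 6(Δ_1 - Δ_0) = -48
Natural end conditions: m_0 = m_2 = 0.
Solving: m_0 = 0, m_1 = -12, m_2 = 0.
On [1, 2], with S_1(x) = a_1 + b_1·(x - 1) + c_1·(x - 1)² + d_1·(x - 1)³: c_1 = m_1/2 = -6, d_1 = (m_2 - m_1)/(6h_1) = 2, b_1 = Δ_1 - h_1(2m_1 + m_2)/6 = 4.

4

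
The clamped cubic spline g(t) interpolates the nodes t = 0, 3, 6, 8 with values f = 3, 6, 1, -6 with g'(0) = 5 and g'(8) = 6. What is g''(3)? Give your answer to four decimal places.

0.9649

Write σ_i for g''(x_i). With h_i = 3, 3, 2 and divided differences Δ_i = 1, -5/3, -7/2, the continuity of g' gives the tridiagonal system
  3·σ_0 + 12·σ_1 + 3·σ_2 = 6(Δ_1 - Δ_0) = -16
  3·σ_1 + 10·σ_2 + 2·σ_3 = 6(Δ_2 - Δ_1) = -11
Clamped end conditions give two more equations: 2h_0·σ_0 + h_0·σ_1 = 6(Δ_0 - g'(0)) = -24 and h_2·σ_2 + 2h_2·σ_3 = 6(g'(8) - Δ_2) = 57.
Hence σ_0 = -511/114, σ_1 = 55/57, σ_2 = -179/38, σ_3 = 631/38.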